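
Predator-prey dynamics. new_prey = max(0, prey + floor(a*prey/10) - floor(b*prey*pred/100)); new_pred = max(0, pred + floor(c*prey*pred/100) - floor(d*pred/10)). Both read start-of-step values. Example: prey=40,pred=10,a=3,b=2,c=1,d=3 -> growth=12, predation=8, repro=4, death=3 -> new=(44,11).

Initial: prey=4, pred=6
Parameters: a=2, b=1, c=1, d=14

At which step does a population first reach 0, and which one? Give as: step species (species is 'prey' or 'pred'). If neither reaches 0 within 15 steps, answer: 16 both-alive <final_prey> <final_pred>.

Answer: 1 pred

Derivation:
Step 1: prey: 4+0-0=4; pred: 6+0-8=0
First extinction: pred at step 1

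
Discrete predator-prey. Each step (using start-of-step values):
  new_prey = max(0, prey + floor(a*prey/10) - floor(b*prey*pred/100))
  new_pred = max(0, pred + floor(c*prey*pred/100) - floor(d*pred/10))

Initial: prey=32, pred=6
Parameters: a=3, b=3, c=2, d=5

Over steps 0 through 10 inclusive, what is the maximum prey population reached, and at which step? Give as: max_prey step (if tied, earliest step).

Answer: 46 4

Derivation:
Step 1: prey: 32+9-5=36; pred: 6+3-3=6
Step 2: prey: 36+10-6=40; pred: 6+4-3=7
Step 3: prey: 40+12-8=44; pred: 7+5-3=9
Step 4: prey: 44+13-11=46; pred: 9+7-4=12
Step 5: prey: 46+13-16=43; pred: 12+11-6=17
Step 6: prey: 43+12-21=34; pred: 17+14-8=23
Step 7: prey: 34+10-23=21; pred: 23+15-11=27
Step 8: prey: 21+6-17=10; pred: 27+11-13=25
Step 9: prey: 10+3-7=6; pred: 25+5-12=18
Step 10: prey: 6+1-3=4; pred: 18+2-9=11
Max prey = 46 at step 4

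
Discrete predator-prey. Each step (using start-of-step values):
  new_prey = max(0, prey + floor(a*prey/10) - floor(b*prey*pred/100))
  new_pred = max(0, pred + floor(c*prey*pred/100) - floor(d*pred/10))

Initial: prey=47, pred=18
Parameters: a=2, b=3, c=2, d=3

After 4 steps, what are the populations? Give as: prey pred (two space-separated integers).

Answer: 0 25

Derivation:
Step 1: prey: 47+9-25=31; pred: 18+16-5=29
Step 2: prey: 31+6-26=11; pred: 29+17-8=38
Step 3: prey: 11+2-12=1; pred: 38+8-11=35
Step 4: prey: 1+0-1=0; pred: 35+0-10=25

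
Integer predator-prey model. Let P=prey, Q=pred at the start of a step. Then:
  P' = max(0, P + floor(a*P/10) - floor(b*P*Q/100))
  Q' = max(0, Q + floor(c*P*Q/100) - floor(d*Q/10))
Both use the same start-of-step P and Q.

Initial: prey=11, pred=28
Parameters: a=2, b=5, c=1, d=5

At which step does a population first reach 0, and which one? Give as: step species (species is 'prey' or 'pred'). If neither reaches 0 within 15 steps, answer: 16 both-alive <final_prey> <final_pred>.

Answer: 1 prey

Derivation:
Step 1: prey: 11+2-15=0; pred: 28+3-14=17
First extinction: prey at step 1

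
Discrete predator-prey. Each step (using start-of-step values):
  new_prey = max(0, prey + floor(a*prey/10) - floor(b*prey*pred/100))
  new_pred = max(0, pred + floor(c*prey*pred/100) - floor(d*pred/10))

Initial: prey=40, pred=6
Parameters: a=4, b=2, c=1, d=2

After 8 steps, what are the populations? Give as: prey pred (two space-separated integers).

Step 1: prey: 40+16-4=52; pred: 6+2-1=7
Step 2: prey: 52+20-7=65; pred: 7+3-1=9
Step 3: prey: 65+26-11=80; pred: 9+5-1=13
Step 4: prey: 80+32-20=92; pred: 13+10-2=21
Step 5: prey: 92+36-38=90; pred: 21+19-4=36
Step 6: prey: 90+36-64=62; pred: 36+32-7=61
Step 7: prey: 62+24-75=11; pred: 61+37-12=86
Step 8: prey: 11+4-18=0; pred: 86+9-17=78

Answer: 0 78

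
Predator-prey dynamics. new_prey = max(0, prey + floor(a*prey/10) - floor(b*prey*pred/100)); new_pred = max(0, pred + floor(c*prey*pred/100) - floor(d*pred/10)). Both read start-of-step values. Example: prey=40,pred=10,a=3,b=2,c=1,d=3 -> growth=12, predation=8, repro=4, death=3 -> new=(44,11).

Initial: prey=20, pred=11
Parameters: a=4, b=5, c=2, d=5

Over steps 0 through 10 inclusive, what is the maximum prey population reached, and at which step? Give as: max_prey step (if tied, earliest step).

Answer: 60 10

Derivation:
Step 1: prey: 20+8-11=17; pred: 11+4-5=10
Step 2: prey: 17+6-8=15; pred: 10+3-5=8
Step 3: prey: 15+6-6=15; pred: 8+2-4=6
Step 4: prey: 15+6-4=17; pred: 6+1-3=4
Step 5: prey: 17+6-3=20; pred: 4+1-2=3
Step 6: prey: 20+8-3=25; pred: 3+1-1=3
Step 7: prey: 25+10-3=32; pred: 3+1-1=3
Step 8: prey: 32+12-4=40; pred: 3+1-1=3
Step 9: prey: 40+16-6=50; pred: 3+2-1=4
Step 10: prey: 50+20-10=60; pred: 4+4-2=6
Max prey = 60 at step 10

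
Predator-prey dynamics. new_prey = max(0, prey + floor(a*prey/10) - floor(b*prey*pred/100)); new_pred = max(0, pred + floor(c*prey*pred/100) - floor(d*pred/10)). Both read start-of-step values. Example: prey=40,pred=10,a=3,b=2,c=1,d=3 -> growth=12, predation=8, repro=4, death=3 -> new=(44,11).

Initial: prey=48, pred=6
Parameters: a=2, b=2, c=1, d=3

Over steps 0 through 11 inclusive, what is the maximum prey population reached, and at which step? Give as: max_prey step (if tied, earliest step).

Answer: 58 3

Derivation:
Step 1: prey: 48+9-5=52; pred: 6+2-1=7
Step 2: prey: 52+10-7=55; pred: 7+3-2=8
Step 3: prey: 55+11-8=58; pred: 8+4-2=10
Step 4: prey: 58+11-11=58; pred: 10+5-3=12
Step 5: prey: 58+11-13=56; pred: 12+6-3=15
Step 6: prey: 56+11-16=51; pred: 15+8-4=19
Step 7: prey: 51+10-19=42; pred: 19+9-5=23
Step 8: prey: 42+8-19=31; pred: 23+9-6=26
Step 9: prey: 31+6-16=21; pred: 26+8-7=27
Step 10: prey: 21+4-11=14; pred: 27+5-8=24
Step 11: prey: 14+2-6=10; pred: 24+3-7=20
Max prey = 58 at step 3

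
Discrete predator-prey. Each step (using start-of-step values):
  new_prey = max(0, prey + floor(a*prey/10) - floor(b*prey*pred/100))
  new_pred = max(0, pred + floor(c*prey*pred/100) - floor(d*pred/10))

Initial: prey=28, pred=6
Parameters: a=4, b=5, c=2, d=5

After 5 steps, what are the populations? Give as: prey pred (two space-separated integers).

Answer: 37 12

Derivation:
Step 1: prey: 28+11-8=31; pred: 6+3-3=6
Step 2: prey: 31+12-9=34; pred: 6+3-3=6
Step 3: prey: 34+13-10=37; pred: 6+4-3=7
Step 4: prey: 37+14-12=39; pred: 7+5-3=9
Step 5: prey: 39+15-17=37; pred: 9+7-4=12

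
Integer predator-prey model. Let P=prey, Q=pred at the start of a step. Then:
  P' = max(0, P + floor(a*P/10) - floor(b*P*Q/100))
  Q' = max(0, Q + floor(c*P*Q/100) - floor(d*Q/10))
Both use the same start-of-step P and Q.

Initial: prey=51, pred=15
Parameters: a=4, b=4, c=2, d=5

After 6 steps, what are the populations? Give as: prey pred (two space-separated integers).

Step 1: prey: 51+20-30=41; pred: 15+15-7=23
Step 2: prey: 41+16-37=20; pred: 23+18-11=30
Step 3: prey: 20+8-24=4; pred: 30+12-15=27
Step 4: prey: 4+1-4=1; pred: 27+2-13=16
Step 5: prey: 1+0-0=1; pred: 16+0-8=8
Step 6: prey: 1+0-0=1; pred: 8+0-4=4

Answer: 1 4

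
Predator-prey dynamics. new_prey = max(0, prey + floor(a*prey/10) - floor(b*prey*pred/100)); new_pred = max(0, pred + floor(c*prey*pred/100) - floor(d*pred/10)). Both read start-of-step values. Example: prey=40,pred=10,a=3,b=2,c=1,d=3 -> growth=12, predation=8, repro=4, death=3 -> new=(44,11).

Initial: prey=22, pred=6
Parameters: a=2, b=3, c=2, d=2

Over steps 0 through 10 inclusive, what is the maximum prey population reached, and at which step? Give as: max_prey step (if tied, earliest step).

Step 1: prey: 22+4-3=23; pred: 6+2-1=7
Step 2: prey: 23+4-4=23; pred: 7+3-1=9
Step 3: prey: 23+4-6=21; pred: 9+4-1=12
Step 4: prey: 21+4-7=18; pred: 12+5-2=15
Step 5: prey: 18+3-8=13; pred: 15+5-3=17
Step 6: prey: 13+2-6=9; pred: 17+4-3=18
Step 7: prey: 9+1-4=6; pred: 18+3-3=18
Step 8: prey: 6+1-3=4; pred: 18+2-3=17
Step 9: prey: 4+0-2=2; pred: 17+1-3=15
Step 10: prey: 2+0-0=2; pred: 15+0-3=12
Max prey = 23 at step 1

Answer: 23 1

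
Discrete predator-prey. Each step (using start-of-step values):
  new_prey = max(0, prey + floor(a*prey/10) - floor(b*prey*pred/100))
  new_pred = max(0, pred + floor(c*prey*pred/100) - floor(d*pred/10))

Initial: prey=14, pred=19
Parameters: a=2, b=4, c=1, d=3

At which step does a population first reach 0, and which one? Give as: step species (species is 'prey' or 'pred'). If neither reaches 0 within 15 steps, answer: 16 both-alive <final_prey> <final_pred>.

Answer: 16 both-alive 2 3

Derivation:
Step 1: prey: 14+2-10=6; pred: 19+2-5=16
Step 2: prey: 6+1-3=4; pred: 16+0-4=12
Step 3: prey: 4+0-1=3; pred: 12+0-3=9
Step 4: prey: 3+0-1=2; pred: 9+0-2=7
Step 5: prey: 2+0-0=2; pred: 7+0-2=5
Step 6: prey: 2+0-0=2; pred: 5+0-1=4
Step 7: prey: 2+0-0=2; pred: 4+0-1=3
Step 8: prey: 2+0-0=2; pred: 3+0-0=3
Steps 9-15: state stable at prey=2, pred=3 (no change)
No extinction within 15 steps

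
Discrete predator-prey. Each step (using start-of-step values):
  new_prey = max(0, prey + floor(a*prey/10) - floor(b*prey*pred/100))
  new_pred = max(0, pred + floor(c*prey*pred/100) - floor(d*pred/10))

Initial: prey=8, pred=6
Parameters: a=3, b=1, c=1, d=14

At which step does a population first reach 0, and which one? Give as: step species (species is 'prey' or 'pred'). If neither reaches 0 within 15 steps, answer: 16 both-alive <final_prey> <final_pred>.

Answer: 1 pred

Derivation:
Step 1: prey: 8+2-0=10; pred: 6+0-8=0
First extinction: pred at step 1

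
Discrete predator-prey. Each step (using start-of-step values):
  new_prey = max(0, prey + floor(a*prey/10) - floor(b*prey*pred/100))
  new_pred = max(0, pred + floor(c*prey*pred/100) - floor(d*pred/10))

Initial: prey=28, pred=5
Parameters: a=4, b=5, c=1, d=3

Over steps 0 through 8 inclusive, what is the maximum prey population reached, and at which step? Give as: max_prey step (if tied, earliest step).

Step 1: prey: 28+11-7=32; pred: 5+1-1=5
Step 2: prey: 32+12-8=36; pred: 5+1-1=5
Step 3: prey: 36+14-9=41; pred: 5+1-1=5
Step 4: prey: 41+16-10=47; pred: 5+2-1=6
Step 5: prey: 47+18-14=51; pred: 6+2-1=7
Step 6: prey: 51+20-17=54; pred: 7+3-2=8
Step 7: prey: 54+21-21=54; pred: 8+4-2=10
Step 8: prey: 54+21-27=48; pred: 10+5-3=12
Max prey = 54 at step 6

Answer: 54 6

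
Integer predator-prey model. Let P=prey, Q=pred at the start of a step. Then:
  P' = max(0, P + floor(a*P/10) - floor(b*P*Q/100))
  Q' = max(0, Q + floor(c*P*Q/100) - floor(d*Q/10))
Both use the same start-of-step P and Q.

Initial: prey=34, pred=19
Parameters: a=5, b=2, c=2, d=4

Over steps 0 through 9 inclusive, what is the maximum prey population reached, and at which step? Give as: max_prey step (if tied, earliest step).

Step 1: prey: 34+17-12=39; pred: 19+12-7=24
Step 2: prey: 39+19-18=40; pred: 24+18-9=33
Step 3: prey: 40+20-26=34; pred: 33+26-13=46
Step 4: prey: 34+17-31=20; pred: 46+31-18=59
Step 5: prey: 20+10-23=7; pred: 59+23-23=59
Step 6: prey: 7+3-8=2; pred: 59+8-23=44
Step 7: prey: 2+1-1=2; pred: 44+1-17=28
Step 8: prey: 2+1-1=2; pred: 28+1-11=18
Step 9: prey: 2+1-0=3; pred: 18+0-7=11
Max prey = 40 at step 2

Answer: 40 2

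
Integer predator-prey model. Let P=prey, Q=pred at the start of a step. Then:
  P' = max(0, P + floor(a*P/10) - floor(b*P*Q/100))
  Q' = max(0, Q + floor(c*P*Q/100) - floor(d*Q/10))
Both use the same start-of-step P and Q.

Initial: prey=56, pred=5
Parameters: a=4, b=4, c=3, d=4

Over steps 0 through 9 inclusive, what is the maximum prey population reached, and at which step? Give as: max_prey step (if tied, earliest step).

Answer: 67 1

Derivation:
Step 1: prey: 56+22-11=67; pred: 5+8-2=11
Step 2: prey: 67+26-29=64; pred: 11+22-4=29
Step 3: prey: 64+25-74=15; pred: 29+55-11=73
Step 4: prey: 15+6-43=0; pred: 73+32-29=76
Step 5: prey: 0+0-0=0; pred: 76+0-30=46
Step 6: prey: 0+0-0=0; pred: 46+0-18=28
Step 7: prey: 0+0-0=0; pred: 28+0-11=17
Step 8: prey: 0+0-0=0; pred: 17+0-6=11
Step 9: prey: 0+0-0=0; pred: 11+0-4=7
Max prey = 67 at step 1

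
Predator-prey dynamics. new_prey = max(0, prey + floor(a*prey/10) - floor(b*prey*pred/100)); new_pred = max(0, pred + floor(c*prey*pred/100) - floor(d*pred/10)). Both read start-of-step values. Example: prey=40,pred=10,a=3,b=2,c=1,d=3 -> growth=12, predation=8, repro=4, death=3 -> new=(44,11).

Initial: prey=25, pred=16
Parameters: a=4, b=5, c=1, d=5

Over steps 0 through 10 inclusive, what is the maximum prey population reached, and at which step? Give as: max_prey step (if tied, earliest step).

Step 1: prey: 25+10-20=15; pred: 16+4-8=12
Step 2: prey: 15+6-9=12; pred: 12+1-6=7
Step 3: prey: 12+4-4=12; pred: 7+0-3=4
Step 4: prey: 12+4-2=14; pred: 4+0-2=2
Step 5: prey: 14+5-1=18; pred: 2+0-1=1
Step 6: prey: 18+7-0=25; pred: 1+0-0=1
Step 7: prey: 25+10-1=34; pred: 1+0-0=1
Step 8: prey: 34+13-1=46; pred: 1+0-0=1
Step 9: prey: 46+18-2=62; pred: 1+0-0=1
Step 10: prey: 62+24-3=83; pred: 1+0-0=1
Max prey = 83 at step 10

Answer: 83 10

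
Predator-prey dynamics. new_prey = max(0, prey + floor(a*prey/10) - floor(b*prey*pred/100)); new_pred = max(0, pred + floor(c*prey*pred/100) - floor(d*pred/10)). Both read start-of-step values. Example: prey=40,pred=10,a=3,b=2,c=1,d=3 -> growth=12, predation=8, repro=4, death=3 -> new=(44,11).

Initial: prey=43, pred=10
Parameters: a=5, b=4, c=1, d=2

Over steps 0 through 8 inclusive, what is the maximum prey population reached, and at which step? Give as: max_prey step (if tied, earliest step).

Answer: 48 2

Derivation:
Step 1: prey: 43+21-17=47; pred: 10+4-2=12
Step 2: prey: 47+23-22=48; pred: 12+5-2=15
Step 3: prey: 48+24-28=44; pred: 15+7-3=19
Step 4: prey: 44+22-33=33; pred: 19+8-3=24
Step 5: prey: 33+16-31=18; pred: 24+7-4=27
Step 6: prey: 18+9-19=8; pred: 27+4-5=26
Step 7: prey: 8+4-8=4; pred: 26+2-5=23
Step 8: prey: 4+2-3=3; pred: 23+0-4=19
Max prey = 48 at step 2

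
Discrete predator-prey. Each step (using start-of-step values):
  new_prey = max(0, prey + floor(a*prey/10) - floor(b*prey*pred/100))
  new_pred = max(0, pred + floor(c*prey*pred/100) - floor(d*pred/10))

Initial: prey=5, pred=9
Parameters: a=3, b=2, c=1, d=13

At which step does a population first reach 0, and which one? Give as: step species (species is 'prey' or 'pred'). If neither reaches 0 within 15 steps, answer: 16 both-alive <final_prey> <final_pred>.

Answer: 1 pred

Derivation:
Step 1: prey: 5+1-0=6; pred: 9+0-11=0
First extinction: pred at step 1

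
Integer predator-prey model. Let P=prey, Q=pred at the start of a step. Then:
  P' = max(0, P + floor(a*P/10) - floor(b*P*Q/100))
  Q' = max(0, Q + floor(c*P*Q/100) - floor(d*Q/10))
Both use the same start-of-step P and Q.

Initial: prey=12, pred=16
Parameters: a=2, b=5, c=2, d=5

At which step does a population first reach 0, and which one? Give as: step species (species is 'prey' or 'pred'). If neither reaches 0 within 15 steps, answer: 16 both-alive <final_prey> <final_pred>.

Step 1: prey: 12+2-9=5; pred: 16+3-8=11
Step 2: prey: 5+1-2=4; pred: 11+1-5=7
Step 3: prey: 4+0-1=3; pred: 7+0-3=4
Step 4: prey: 3+0-0=3; pred: 4+0-2=2
Step 5: prey: 3+0-0=3; pred: 2+0-1=1
Step 6: prey: 3+0-0=3; pred: 1+0-0=1
Steps 7-15: state stable at prey=3, pred=1 (no change)
No extinction within 15 steps

Answer: 16 both-alive 3 1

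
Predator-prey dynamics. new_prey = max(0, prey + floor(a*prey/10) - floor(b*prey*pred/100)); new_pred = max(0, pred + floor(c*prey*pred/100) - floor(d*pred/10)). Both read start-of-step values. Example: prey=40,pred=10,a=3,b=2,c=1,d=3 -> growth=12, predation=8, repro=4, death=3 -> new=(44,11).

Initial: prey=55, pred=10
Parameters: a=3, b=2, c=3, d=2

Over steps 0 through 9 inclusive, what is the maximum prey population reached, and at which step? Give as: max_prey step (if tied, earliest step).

Answer: 60 1

Derivation:
Step 1: prey: 55+16-11=60; pred: 10+16-2=24
Step 2: prey: 60+18-28=50; pred: 24+43-4=63
Step 3: prey: 50+15-63=2; pred: 63+94-12=145
Step 4: prey: 2+0-5=0; pred: 145+8-29=124
Step 5: prey: 0+0-0=0; pred: 124+0-24=100
Step 6: prey: 0+0-0=0; pred: 100+0-20=80
Step 7: prey: 0+0-0=0; pred: 80+0-16=64
Step 8: prey: 0+0-0=0; pred: 64+0-12=52
Step 9: prey: 0+0-0=0; pred: 52+0-10=42
Max prey = 60 at step 1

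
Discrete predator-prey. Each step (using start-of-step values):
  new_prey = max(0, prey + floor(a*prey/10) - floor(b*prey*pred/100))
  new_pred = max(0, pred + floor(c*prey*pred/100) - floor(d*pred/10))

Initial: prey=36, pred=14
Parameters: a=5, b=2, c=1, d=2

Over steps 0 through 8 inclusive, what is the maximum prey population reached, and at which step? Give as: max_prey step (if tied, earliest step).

Answer: 57 3

Derivation:
Step 1: prey: 36+18-10=44; pred: 14+5-2=17
Step 2: prey: 44+22-14=52; pred: 17+7-3=21
Step 3: prey: 52+26-21=57; pred: 21+10-4=27
Step 4: prey: 57+28-30=55; pred: 27+15-5=37
Step 5: prey: 55+27-40=42; pred: 37+20-7=50
Step 6: prey: 42+21-42=21; pred: 50+21-10=61
Step 7: prey: 21+10-25=6; pred: 61+12-12=61
Step 8: prey: 6+3-7=2; pred: 61+3-12=52
Max prey = 57 at step 3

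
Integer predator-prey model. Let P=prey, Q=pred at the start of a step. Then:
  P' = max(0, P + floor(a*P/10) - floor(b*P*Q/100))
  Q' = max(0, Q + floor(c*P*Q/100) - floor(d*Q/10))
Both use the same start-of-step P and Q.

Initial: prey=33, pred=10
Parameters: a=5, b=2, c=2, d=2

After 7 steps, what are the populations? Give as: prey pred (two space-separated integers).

Answer: 0 80

Derivation:
Step 1: prey: 33+16-6=43; pred: 10+6-2=14
Step 2: prey: 43+21-12=52; pred: 14+12-2=24
Step 3: prey: 52+26-24=54; pred: 24+24-4=44
Step 4: prey: 54+27-47=34; pred: 44+47-8=83
Step 5: prey: 34+17-56=0; pred: 83+56-16=123
Step 6: prey: 0+0-0=0; pred: 123+0-24=99
Step 7: prey: 0+0-0=0; pred: 99+0-19=80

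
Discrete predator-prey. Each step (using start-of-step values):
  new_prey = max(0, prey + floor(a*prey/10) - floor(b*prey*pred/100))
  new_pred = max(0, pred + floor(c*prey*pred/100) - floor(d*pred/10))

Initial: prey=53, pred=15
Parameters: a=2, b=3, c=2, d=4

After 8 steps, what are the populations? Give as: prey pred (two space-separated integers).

Answer: 0 4

Derivation:
Step 1: prey: 53+10-23=40; pred: 15+15-6=24
Step 2: prey: 40+8-28=20; pred: 24+19-9=34
Step 3: prey: 20+4-20=4; pred: 34+13-13=34
Step 4: prey: 4+0-4=0; pred: 34+2-13=23
Step 5: prey: 0+0-0=0; pred: 23+0-9=14
Step 6: prey: 0+0-0=0; pred: 14+0-5=9
Step 7: prey: 0+0-0=0; pred: 9+0-3=6
Step 8: prey: 0+0-0=0; pred: 6+0-2=4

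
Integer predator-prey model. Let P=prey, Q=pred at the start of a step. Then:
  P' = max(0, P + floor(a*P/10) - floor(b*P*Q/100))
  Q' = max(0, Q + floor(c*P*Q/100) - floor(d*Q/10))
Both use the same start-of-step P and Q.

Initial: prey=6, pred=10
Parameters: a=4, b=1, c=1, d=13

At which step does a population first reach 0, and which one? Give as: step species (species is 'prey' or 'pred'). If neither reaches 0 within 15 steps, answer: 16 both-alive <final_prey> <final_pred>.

Answer: 1 pred

Derivation:
Step 1: prey: 6+2-0=8; pred: 10+0-13=0
First extinction: pred at step 1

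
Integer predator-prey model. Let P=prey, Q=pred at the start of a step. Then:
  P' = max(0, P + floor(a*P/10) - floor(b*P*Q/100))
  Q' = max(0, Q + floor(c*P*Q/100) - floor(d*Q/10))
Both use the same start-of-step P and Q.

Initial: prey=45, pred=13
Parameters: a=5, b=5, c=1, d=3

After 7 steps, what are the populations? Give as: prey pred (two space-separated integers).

Step 1: prey: 45+22-29=38; pred: 13+5-3=15
Step 2: prey: 38+19-28=29; pred: 15+5-4=16
Step 3: prey: 29+14-23=20; pred: 16+4-4=16
Step 4: prey: 20+10-16=14; pred: 16+3-4=15
Step 5: prey: 14+7-10=11; pred: 15+2-4=13
Step 6: prey: 11+5-7=9; pred: 13+1-3=11
Step 7: prey: 9+4-4=9; pred: 11+0-3=8

Answer: 9 8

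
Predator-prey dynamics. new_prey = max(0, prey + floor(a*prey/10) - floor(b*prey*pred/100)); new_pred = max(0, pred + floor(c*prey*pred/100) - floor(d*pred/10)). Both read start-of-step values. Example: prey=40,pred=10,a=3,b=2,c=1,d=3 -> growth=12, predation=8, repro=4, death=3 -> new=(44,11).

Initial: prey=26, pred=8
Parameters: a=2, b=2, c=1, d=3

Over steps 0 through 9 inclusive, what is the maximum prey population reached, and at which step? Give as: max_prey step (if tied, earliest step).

Answer: 37 9

Derivation:
Step 1: prey: 26+5-4=27; pred: 8+2-2=8
Step 2: prey: 27+5-4=28; pred: 8+2-2=8
Step 3: prey: 28+5-4=29; pred: 8+2-2=8
Step 4: prey: 29+5-4=30; pred: 8+2-2=8
Step 5: prey: 30+6-4=32; pred: 8+2-2=8
Step 6: prey: 32+6-5=33; pred: 8+2-2=8
Step 7: prey: 33+6-5=34; pred: 8+2-2=8
Step 8: prey: 34+6-5=35; pred: 8+2-2=8
Step 9: prey: 35+7-5=37; pred: 8+2-2=8
Max prey = 37 at step 9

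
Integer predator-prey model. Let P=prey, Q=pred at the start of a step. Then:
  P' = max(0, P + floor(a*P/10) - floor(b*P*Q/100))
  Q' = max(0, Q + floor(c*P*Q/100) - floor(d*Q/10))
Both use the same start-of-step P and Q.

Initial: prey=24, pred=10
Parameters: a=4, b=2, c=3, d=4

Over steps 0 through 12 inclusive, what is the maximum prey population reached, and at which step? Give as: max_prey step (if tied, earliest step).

Step 1: prey: 24+9-4=29; pred: 10+7-4=13
Step 2: prey: 29+11-7=33; pred: 13+11-5=19
Step 3: prey: 33+13-12=34; pred: 19+18-7=30
Step 4: prey: 34+13-20=27; pred: 30+30-12=48
Step 5: prey: 27+10-25=12; pred: 48+38-19=67
Step 6: prey: 12+4-16=0; pred: 67+24-26=65
Step 7: prey: 0+0-0=0; pred: 65+0-26=39
Step 8: prey: 0+0-0=0; pred: 39+0-15=24
Step 9: prey: 0+0-0=0; pred: 24+0-9=15
Step 10: prey: 0+0-0=0; pred: 15+0-6=9
Step 11: prey: 0+0-0=0; pred: 9+0-3=6
Step 12: prey: 0+0-0=0; pred: 6+0-2=4
Max prey = 34 at step 3

Answer: 34 3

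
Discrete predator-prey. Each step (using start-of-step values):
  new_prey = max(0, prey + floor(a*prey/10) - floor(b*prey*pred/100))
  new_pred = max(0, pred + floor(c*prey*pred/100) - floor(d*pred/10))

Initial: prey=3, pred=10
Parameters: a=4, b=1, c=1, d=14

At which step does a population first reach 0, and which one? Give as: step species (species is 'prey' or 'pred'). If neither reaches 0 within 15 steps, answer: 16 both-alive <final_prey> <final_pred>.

Step 1: prey: 3+1-0=4; pred: 10+0-14=0
First extinction: pred at step 1

Answer: 1 pred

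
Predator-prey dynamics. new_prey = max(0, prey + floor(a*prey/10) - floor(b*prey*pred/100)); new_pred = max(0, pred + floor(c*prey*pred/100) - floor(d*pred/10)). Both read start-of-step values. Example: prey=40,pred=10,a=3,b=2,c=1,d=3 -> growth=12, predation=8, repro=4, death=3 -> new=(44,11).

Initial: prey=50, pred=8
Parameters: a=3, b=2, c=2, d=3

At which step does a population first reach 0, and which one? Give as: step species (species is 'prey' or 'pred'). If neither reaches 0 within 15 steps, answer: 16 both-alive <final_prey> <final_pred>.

Answer: 5 prey

Derivation:
Step 1: prey: 50+15-8=57; pred: 8+8-2=14
Step 2: prey: 57+17-15=59; pred: 14+15-4=25
Step 3: prey: 59+17-29=47; pred: 25+29-7=47
Step 4: prey: 47+14-44=17; pred: 47+44-14=77
Step 5: prey: 17+5-26=0; pred: 77+26-23=80
First extinction: prey at step 5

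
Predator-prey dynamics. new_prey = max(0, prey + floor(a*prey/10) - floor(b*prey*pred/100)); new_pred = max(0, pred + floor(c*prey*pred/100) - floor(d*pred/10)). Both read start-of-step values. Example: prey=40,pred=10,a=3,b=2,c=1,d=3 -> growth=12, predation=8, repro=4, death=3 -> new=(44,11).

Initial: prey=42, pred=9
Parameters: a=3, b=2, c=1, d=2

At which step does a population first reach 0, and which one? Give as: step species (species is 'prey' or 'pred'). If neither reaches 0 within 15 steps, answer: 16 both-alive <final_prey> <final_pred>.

Answer: 16 both-alive 1 10

Derivation:
Step 1: prey: 42+12-7=47; pred: 9+3-1=11
Step 2: prey: 47+14-10=51; pred: 11+5-2=14
Step 3: prey: 51+15-14=52; pred: 14+7-2=19
Step 4: prey: 52+15-19=48; pred: 19+9-3=25
Step 5: prey: 48+14-24=38; pred: 25+12-5=32
Step 6: prey: 38+11-24=25; pred: 32+12-6=38
Step 7: prey: 25+7-19=13; pred: 38+9-7=40
Step 8: prey: 13+3-10=6; pred: 40+5-8=37
Step 9: prey: 6+1-4=3; pred: 37+2-7=32
Step 10: prey: 3+0-1=2; pred: 32+0-6=26
Step 11: prey: 2+0-1=1; pred: 26+0-5=21
Step 12: prey: 1+0-0=1; pred: 21+0-4=17
Step 13: prey: 1+0-0=1; pred: 17+0-3=14
Step 14: prey: 1+0-0=1; pred: 14+0-2=12
Step 15: prey: 1+0-0=1; pred: 12+0-2=10
No extinction within 15 steps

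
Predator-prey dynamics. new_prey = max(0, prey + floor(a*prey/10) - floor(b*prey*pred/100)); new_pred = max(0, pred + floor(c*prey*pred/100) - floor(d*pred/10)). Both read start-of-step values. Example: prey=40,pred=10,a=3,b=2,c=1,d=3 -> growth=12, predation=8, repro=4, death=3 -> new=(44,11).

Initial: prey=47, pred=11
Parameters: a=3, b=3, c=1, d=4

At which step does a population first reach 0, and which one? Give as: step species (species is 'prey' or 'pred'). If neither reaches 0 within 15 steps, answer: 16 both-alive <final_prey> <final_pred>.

Step 1: prey: 47+14-15=46; pred: 11+5-4=12
Step 2: prey: 46+13-16=43; pred: 12+5-4=13
Step 3: prey: 43+12-16=39; pred: 13+5-5=13
Step 4: prey: 39+11-15=35; pred: 13+5-5=13
Step 5: prey: 35+10-13=32; pred: 13+4-5=12
Step 6: prey: 32+9-11=30; pred: 12+3-4=11
Step 7: prey: 30+9-9=30; pred: 11+3-4=10
Step 8: prey: 30+9-9=30; pred: 10+3-4=9
Step 9: prey: 30+9-8=31; pred: 9+2-3=8
Step 10: prey: 31+9-7=33; pred: 8+2-3=7
Step 11: prey: 33+9-6=36; pred: 7+2-2=7
Step 12: prey: 36+10-7=39; pred: 7+2-2=7
Step 13: prey: 39+11-8=42; pred: 7+2-2=7
Step 14: prey: 42+12-8=46; pred: 7+2-2=7
Step 15: prey: 46+13-9=50; pred: 7+3-2=8
No extinction within 15 steps

Answer: 16 both-alive 50 8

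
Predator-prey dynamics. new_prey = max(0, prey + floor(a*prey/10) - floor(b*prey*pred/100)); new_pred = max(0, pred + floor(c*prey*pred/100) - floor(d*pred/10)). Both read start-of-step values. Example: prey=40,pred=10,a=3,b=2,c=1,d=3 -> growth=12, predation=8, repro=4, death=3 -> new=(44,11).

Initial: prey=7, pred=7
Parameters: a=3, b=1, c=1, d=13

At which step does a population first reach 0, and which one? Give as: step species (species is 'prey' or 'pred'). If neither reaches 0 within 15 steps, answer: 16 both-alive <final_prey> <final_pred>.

Answer: 1 pred

Derivation:
Step 1: prey: 7+2-0=9; pred: 7+0-9=0
First extinction: pred at step 1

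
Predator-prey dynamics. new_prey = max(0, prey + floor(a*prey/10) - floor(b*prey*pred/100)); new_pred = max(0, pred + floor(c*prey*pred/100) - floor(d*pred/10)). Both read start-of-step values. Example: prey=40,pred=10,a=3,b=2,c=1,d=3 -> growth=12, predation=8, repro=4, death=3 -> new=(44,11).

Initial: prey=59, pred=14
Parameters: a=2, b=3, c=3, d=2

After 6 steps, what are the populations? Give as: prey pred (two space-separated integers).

Answer: 0 40

Derivation:
Step 1: prey: 59+11-24=46; pred: 14+24-2=36
Step 2: prey: 46+9-49=6; pred: 36+49-7=78
Step 3: prey: 6+1-14=0; pred: 78+14-15=77
Step 4: prey: 0+0-0=0; pred: 77+0-15=62
Step 5: prey: 0+0-0=0; pred: 62+0-12=50
Step 6: prey: 0+0-0=0; pred: 50+0-10=40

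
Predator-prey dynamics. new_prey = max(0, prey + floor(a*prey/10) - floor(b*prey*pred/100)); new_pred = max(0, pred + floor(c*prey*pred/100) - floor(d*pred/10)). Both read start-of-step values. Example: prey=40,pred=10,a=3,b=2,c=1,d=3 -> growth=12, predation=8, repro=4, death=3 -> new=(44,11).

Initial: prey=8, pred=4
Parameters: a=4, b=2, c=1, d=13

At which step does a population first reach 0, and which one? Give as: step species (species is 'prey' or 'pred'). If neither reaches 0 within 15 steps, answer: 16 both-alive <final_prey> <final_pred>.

Step 1: prey: 8+3-0=11; pred: 4+0-5=0
First extinction: pred at step 1

Answer: 1 pred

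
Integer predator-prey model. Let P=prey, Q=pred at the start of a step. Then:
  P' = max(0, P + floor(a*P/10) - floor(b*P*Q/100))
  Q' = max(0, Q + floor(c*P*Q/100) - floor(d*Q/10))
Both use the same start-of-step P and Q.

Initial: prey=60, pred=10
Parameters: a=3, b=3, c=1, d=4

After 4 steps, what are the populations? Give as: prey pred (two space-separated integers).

Step 1: prey: 60+18-18=60; pred: 10+6-4=12
Step 2: prey: 60+18-21=57; pred: 12+7-4=15
Step 3: prey: 57+17-25=49; pred: 15+8-6=17
Step 4: prey: 49+14-24=39; pred: 17+8-6=19

Answer: 39 19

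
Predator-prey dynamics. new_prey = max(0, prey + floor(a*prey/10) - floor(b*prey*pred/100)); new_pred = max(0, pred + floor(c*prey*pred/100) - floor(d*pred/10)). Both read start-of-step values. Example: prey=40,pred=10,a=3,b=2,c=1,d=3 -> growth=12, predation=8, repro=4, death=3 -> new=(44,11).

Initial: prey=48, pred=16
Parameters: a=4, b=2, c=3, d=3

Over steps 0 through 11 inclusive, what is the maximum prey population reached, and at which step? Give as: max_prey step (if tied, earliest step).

Step 1: prey: 48+19-15=52; pred: 16+23-4=35
Step 2: prey: 52+20-36=36; pred: 35+54-10=79
Step 3: prey: 36+14-56=0; pred: 79+85-23=141
Step 4: prey: 0+0-0=0; pred: 141+0-42=99
Step 5: prey: 0+0-0=0; pred: 99+0-29=70
Step 6: prey: 0+0-0=0; pred: 70+0-21=49
Step 7: prey: 0+0-0=0; pred: 49+0-14=35
Step 8: prey: 0+0-0=0; pred: 35+0-10=25
Step 9: prey: 0+0-0=0; pred: 25+0-7=18
Step 10: prey: 0+0-0=0; pred: 18+0-5=13
Step 11: prey: 0+0-0=0; pred: 13+0-3=10
Max prey = 52 at step 1

Answer: 52 1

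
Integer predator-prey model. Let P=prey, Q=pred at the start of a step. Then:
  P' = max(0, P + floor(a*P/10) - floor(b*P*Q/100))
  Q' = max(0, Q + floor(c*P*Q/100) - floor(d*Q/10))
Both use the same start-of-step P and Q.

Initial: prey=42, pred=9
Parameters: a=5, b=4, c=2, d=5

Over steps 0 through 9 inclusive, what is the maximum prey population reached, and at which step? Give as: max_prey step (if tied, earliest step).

Answer: 49 2

Derivation:
Step 1: prey: 42+21-15=48; pred: 9+7-4=12
Step 2: prey: 48+24-23=49; pred: 12+11-6=17
Step 3: prey: 49+24-33=40; pred: 17+16-8=25
Step 4: prey: 40+20-40=20; pred: 25+20-12=33
Step 5: prey: 20+10-26=4; pred: 33+13-16=30
Step 6: prey: 4+2-4=2; pred: 30+2-15=17
Step 7: prey: 2+1-1=2; pred: 17+0-8=9
Step 8: prey: 2+1-0=3; pred: 9+0-4=5
Step 9: prey: 3+1-0=4; pred: 5+0-2=3
Max prey = 49 at step 2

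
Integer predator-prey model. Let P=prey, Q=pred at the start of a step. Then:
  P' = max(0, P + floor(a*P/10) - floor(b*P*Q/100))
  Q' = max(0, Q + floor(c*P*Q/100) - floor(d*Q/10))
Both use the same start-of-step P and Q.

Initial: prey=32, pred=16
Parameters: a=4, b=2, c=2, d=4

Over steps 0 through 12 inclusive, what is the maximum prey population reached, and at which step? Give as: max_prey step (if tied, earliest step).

Answer: 34 1

Derivation:
Step 1: prey: 32+12-10=34; pred: 16+10-6=20
Step 2: prey: 34+13-13=34; pred: 20+13-8=25
Step 3: prey: 34+13-17=30; pred: 25+17-10=32
Step 4: prey: 30+12-19=23; pred: 32+19-12=39
Step 5: prey: 23+9-17=15; pred: 39+17-15=41
Step 6: prey: 15+6-12=9; pred: 41+12-16=37
Step 7: prey: 9+3-6=6; pred: 37+6-14=29
Step 8: prey: 6+2-3=5; pred: 29+3-11=21
Step 9: prey: 5+2-2=5; pred: 21+2-8=15
Step 10: prey: 5+2-1=6; pred: 15+1-6=10
Step 11: prey: 6+2-1=7; pred: 10+1-4=7
Step 12: prey: 7+2-0=9; pred: 7+0-2=5
Max prey = 34 at step 1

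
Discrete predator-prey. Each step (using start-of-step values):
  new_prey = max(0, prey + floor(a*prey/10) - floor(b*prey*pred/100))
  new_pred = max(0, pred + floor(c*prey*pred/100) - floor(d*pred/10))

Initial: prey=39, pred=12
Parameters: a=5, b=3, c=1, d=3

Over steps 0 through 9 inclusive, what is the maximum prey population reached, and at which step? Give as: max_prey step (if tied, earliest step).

Step 1: prey: 39+19-14=44; pred: 12+4-3=13
Step 2: prey: 44+22-17=49; pred: 13+5-3=15
Step 3: prey: 49+24-22=51; pred: 15+7-4=18
Step 4: prey: 51+25-27=49; pred: 18+9-5=22
Step 5: prey: 49+24-32=41; pred: 22+10-6=26
Step 6: prey: 41+20-31=30; pred: 26+10-7=29
Step 7: prey: 30+15-26=19; pred: 29+8-8=29
Step 8: prey: 19+9-16=12; pred: 29+5-8=26
Step 9: prey: 12+6-9=9; pred: 26+3-7=22
Max prey = 51 at step 3

Answer: 51 3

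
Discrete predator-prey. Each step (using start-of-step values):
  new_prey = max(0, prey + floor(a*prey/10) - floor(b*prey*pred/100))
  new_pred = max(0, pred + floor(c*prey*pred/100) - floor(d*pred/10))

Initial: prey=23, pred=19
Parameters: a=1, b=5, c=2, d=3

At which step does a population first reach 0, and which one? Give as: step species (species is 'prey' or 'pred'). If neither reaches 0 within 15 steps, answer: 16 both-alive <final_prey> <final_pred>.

Answer: 2 prey

Derivation:
Step 1: prey: 23+2-21=4; pred: 19+8-5=22
Step 2: prey: 4+0-4=0; pred: 22+1-6=17
First extinction: prey at step 2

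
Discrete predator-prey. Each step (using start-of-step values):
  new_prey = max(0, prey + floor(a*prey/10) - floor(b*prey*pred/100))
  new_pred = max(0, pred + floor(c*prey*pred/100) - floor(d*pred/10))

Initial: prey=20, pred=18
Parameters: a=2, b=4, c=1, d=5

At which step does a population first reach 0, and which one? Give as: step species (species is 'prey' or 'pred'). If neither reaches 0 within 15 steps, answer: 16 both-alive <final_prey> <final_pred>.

Answer: 16 both-alive 35 1

Derivation:
Step 1: prey: 20+4-14=10; pred: 18+3-9=12
Step 2: prey: 10+2-4=8; pred: 12+1-6=7
Step 3: prey: 8+1-2=7; pred: 7+0-3=4
Step 4: prey: 7+1-1=7; pred: 4+0-2=2
Step 5: prey: 7+1-0=8; pred: 2+0-1=1
Step 6: prey: 8+1-0=9; pred: 1+0-0=1
Step 7: prey: 9+1-0=10; pred: 1+0-0=1
Step 8: prey: 10+2-0=12; pred: 1+0-0=1
Step 9: prey: 12+2-0=14; pred: 1+0-0=1
Step 10: prey: 14+2-0=16; pred: 1+0-0=1
Step 11: prey: 16+3-0=19; pred: 1+0-0=1
Step 12: prey: 19+3-0=22; pred: 1+0-0=1
Step 13: prey: 22+4-0=26; pred: 1+0-0=1
Step 14: prey: 26+5-1=30; pred: 1+0-0=1
Step 15: prey: 30+6-1=35; pred: 1+0-0=1
No extinction within 15 steps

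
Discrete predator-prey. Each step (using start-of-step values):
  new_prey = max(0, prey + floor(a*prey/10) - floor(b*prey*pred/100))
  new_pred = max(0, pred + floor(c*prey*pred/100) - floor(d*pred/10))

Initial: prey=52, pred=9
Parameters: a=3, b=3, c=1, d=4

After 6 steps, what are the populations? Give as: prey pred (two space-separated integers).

Answer: 36 15

Derivation:
Step 1: prey: 52+15-14=53; pred: 9+4-3=10
Step 2: prey: 53+15-15=53; pred: 10+5-4=11
Step 3: prey: 53+15-17=51; pred: 11+5-4=12
Step 4: prey: 51+15-18=48; pred: 12+6-4=14
Step 5: prey: 48+14-20=42; pred: 14+6-5=15
Step 6: prey: 42+12-18=36; pred: 15+6-6=15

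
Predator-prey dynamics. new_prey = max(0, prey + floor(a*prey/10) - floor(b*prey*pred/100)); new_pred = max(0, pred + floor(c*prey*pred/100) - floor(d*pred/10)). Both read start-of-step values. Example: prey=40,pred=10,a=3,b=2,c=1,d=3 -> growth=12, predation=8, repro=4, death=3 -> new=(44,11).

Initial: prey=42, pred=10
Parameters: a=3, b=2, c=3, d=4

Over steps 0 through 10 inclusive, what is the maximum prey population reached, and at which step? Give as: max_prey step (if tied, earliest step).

Step 1: prey: 42+12-8=46; pred: 10+12-4=18
Step 2: prey: 46+13-16=43; pred: 18+24-7=35
Step 3: prey: 43+12-30=25; pred: 35+45-14=66
Step 4: prey: 25+7-33=0; pred: 66+49-26=89
Step 5: prey: 0+0-0=0; pred: 89+0-35=54
Step 6: prey: 0+0-0=0; pred: 54+0-21=33
Step 7: prey: 0+0-0=0; pred: 33+0-13=20
Step 8: prey: 0+0-0=0; pred: 20+0-8=12
Step 9: prey: 0+0-0=0; pred: 12+0-4=8
Step 10: prey: 0+0-0=0; pred: 8+0-3=5
Max prey = 46 at step 1

Answer: 46 1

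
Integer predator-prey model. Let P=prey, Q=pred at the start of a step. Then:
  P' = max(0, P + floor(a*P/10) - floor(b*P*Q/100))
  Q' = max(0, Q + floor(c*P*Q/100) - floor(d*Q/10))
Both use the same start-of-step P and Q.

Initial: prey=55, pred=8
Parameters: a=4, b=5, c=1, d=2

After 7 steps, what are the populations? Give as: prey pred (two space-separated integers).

Step 1: prey: 55+22-22=55; pred: 8+4-1=11
Step 2: prey: 55+22-30=47; pred: 11+6-2=15
Step 3: prey: 47+18-35=30; pred: 15+7-3=19
Step 4: prey: 30+12-28=14; pred: 19+5-3=21
Step 5: prey: 14+5-14=5; pred: 21+2-4=19
Step 6: prey: 5+2-4=3; pred: 19+0-3=16
Step 7: prey: 3+1-2=2; pred: 16+0-3=13

Answer: 2 13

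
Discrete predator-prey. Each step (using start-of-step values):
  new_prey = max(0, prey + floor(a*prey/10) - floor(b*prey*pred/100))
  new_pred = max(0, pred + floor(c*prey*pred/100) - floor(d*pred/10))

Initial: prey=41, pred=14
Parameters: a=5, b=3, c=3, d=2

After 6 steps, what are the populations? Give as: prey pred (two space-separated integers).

Answer: 0 53

Derivation:
Step 1: prey: 41+20-17=44; pred: 14+17-2=29
Step 2: prey: 44+22-38=28; pred: 29+38-5=62
Step 3: prey: 28+14-52=0; pred: 62+52-12=102
Step 4: prey: 0+0-0=0; pred: 102+0-20=82
Step 5: prey: 0+0-0=0; pred: 82+0-16=66
Step 6: prey: 0+0-0=0; pred: 66+0-13=53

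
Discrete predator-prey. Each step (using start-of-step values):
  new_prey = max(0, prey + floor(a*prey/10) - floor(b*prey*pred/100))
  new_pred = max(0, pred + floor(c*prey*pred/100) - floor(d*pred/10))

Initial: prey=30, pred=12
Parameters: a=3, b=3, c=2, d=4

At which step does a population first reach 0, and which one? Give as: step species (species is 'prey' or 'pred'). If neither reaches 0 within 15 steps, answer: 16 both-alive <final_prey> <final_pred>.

Answer: 16 both-alive 26 2

Derivation:
Step 1: prey: 30+9-10=29; pred: 12+7-4=15
Step 2: prey: 29+8-13=24; pred: 15+8-6=17
Step 3: prey: 24+7-12=19; pred: 17+8-6=19
Step 4: prey: 19+5-10=14; pred: 19+7-7=19
Step 5: prey: 14+4-7=11; pred: 19+5-7=17
Step 6: prey: 11+3-5=9; pred: 17+3-6=14
Step 7: prey: 9+2-3=8; pred: 14+2-5=11
Step 8: prey: 8+2-2=8; pred: 11+1-4=8
Step 9: prey: 8+2-1=9; pred: 8+1-3=6
Step 10: prey: 9+2-1=10; pred: 6+1-2=5
Step 11: prey: 10+3-1=12; pred: 5+1-2=4
Step 12: prey: 12+3-1=14; pred: 4+0-1=3
Step 13: prey: 14+4-1=17; pred: 3+0-1=2
Step 14: prey: 17+5-1=21; pred: 2+0-0=2
Step 15: prey: 21+6-1=26; pred: 2+0-0=2
No extinction within 15 steps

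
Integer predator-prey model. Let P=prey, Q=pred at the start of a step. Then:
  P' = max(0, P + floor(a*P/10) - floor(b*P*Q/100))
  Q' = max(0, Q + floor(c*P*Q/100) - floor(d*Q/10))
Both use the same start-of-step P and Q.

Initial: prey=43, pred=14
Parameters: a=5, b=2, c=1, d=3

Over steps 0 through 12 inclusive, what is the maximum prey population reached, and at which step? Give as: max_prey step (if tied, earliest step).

Answer: 69 3

Derivation:
Step 1: prey: 43+21-12=52; pred: 14+6-4=16
Step 2: prey: 52+26-16=62; pred: 16+8-4=20
Step 3: prey: 62+31-24=69; pred: 20+12-6=26
Step 4: prey: 69+34-35=68; pred: 26+17-7=36
Step 5: prey: 68+34-48=54; pred: 36+24-10=50
Step 6: prey: 54+27-54=27; pred: 50+27-15=62
Step 7: prey: 27+13-33=7; pred: 62+16-18=60
Step 8: prey: 7+3-8=2; pred: 60+4-18=46
Step 9: prey: 2+1-1=2; pred: 46+0-13=33
Step 10: prey: 2+1-1=2; pred: 33+0-9=24
Step 11: prey: 2+1-0=3; pred: 24+0-7=17
Step 12: prey: 3+1-1=3; pred: 17+0-5=12
Max prey = 69 at step 3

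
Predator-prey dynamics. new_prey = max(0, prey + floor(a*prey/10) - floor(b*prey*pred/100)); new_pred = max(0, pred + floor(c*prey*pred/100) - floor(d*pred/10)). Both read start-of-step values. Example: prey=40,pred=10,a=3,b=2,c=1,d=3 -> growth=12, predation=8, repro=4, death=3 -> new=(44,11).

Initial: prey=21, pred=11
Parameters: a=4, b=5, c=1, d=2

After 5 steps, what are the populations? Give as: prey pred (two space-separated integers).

Answer: 13 9

Derivation:
Step 1: prey: 21+8-11=18; pred: 11+2-2=11
Step 2: prey: 18+7-9=16; pred: 11+1-2=10
Step 3: prey: 16+6-8=14; pred: 10+1-2=9
Step 4: prey: 14+5-6=13; pred: 9+1-1=9
Step 5: prey: 13+5-5=13; pred: 9+1-1=9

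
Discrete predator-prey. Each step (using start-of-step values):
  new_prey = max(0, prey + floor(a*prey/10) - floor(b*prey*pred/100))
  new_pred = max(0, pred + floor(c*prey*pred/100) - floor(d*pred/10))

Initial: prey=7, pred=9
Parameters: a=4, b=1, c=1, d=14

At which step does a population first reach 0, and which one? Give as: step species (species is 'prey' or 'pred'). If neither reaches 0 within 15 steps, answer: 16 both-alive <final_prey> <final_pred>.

Answer: 1 pred

Derivation:
Step 1: prey: 7+2-0=9; pred: 9+0-12=0
First extinction: pred at step 1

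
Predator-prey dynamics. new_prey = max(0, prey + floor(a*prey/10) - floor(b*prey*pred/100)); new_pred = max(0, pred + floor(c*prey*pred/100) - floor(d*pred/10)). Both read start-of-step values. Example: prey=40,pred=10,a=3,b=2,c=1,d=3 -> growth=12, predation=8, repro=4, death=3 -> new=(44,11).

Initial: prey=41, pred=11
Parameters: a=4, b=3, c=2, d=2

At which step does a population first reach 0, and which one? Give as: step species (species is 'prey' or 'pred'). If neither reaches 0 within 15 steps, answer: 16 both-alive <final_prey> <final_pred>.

Answer: 4 prey

Derivation:
Step 1: prey: 41+16-13=44; pred: 11+9-2=18
Step 2: prey: 44+17-23=38; pred: 18+15-3=30
Step 3: prey: 38+15-34=19; pred: 30+22-6=46
Step 4: prey: 19+7-26=0; pred: 46+17-9=54
First extinction: prey at step 4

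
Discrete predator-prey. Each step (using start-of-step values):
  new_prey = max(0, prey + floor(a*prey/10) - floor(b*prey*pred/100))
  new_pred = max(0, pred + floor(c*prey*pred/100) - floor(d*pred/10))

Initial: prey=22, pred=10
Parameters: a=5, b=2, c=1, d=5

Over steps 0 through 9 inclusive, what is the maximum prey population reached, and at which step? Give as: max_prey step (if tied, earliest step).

Step 1: prey: 22+11-4=29; pred: 10+2-5=7
Step 2: prey: 29+14-4=39; pred: 7+2-3=6
Step 3: prey: 39+19-4=54; pred: 6+2-3=5
Step 4: prey: 54+27-5=76; pred: 5+2-2=5
Step 5: prey: 76+38-7=107; pred: 5+3-2=6
Step 6: prey: 107+53-12=148; pred: 6+6-3=9
Step 7: prey: 148+74-26=196; pred: 9+13-4=18
Step 8: prey: 196+98-70=224; pred: 18+35-9=44
Step 9: prey: 224+112-197=139; pred: 44+98-22=120
Max prey = 224 at step 8

Answer: 224 8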